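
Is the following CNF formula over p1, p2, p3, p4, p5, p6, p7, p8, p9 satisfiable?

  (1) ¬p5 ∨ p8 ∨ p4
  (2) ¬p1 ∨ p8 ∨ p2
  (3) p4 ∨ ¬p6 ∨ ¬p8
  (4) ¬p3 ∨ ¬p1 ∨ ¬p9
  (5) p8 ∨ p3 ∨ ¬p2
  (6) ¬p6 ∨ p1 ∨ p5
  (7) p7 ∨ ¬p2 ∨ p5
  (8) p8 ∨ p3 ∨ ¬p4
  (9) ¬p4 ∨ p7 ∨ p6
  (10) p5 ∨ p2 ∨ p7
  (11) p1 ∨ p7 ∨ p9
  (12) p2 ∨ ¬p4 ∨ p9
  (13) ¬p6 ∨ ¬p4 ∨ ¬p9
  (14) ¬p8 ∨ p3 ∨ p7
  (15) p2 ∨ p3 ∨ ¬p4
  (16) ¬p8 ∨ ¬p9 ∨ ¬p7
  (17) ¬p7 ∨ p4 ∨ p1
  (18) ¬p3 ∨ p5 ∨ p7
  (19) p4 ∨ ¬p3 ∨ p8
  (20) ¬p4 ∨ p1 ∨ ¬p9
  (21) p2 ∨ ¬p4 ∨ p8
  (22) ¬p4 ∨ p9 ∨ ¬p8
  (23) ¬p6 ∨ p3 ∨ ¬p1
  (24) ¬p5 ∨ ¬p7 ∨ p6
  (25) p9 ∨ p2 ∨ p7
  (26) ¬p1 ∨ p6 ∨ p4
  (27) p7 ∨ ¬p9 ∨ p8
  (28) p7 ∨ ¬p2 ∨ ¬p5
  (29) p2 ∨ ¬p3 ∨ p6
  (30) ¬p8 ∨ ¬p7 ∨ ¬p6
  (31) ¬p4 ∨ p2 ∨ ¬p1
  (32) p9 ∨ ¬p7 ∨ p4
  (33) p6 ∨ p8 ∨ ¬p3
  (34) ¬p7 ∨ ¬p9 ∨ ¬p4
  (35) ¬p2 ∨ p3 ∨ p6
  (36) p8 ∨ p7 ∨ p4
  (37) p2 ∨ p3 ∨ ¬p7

Yes, satisfiable

Suppose p5 = True.
Suppose p8 = False.
From the singleton clause (p4), p4 = True.
From the singleton clause (p3), p3 = True.
From the singleton clause (p2), p2 = True.
From the singleton clause (p7), p7 = True.
From the singleton clause (p6), p6 = True.
From the singleton clause (¬p9), p9 = False.
No clause remains; p1 is free.
A satisfying assignment: p1: True; p2: True; p3: True; p4: True; p5: True; p6: True; p7: True; p8: False; p9: False.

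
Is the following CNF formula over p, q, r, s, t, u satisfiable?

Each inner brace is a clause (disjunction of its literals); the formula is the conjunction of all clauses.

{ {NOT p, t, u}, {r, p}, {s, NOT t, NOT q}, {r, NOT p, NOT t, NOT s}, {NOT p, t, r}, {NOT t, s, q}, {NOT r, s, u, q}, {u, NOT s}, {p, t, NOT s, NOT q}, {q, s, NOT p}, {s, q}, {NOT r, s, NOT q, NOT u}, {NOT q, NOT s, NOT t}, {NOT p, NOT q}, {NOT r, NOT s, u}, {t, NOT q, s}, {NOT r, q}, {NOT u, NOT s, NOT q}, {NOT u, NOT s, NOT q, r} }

Suppose r = true.
The clause (q) is unit, so q = true.
The clause (NOT p) is unit, so p = false.
Suppose s = true.
The clause (u) is unit, so u = true.
That conflicts with the unit clause (NOT u).
So s must be the other value — set s = false.
The clause (NOT t) is unit, so t = false.
That conflicts with the unit clause (t).
Both values of s lead to a conflict.
So r must be the other value — set r = false.
The clause (p) is unit, so p = true.
The clause (t) is unit, so t = true.
The clause (NOT s) is unit, so s = false.
The clause (NOT q) is unit, so q = false.
That conflicts with the unit clause (q).
Both values of r lead to a conflict.
No assignment satisfies every clause.

No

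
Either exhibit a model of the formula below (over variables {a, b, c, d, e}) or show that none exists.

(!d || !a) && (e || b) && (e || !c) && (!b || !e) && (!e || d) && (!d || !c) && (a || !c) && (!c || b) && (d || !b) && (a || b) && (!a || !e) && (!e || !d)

a: false; b: true; c: false; d: true; e: false

Suppose d = true.
Unit clause (!a) forces a = false.
Unit clause (!c) forces c = false.
Unit clause (b) forces b = true.
Unit clause (!e) forces e = false.
This assignment satisfies each clause.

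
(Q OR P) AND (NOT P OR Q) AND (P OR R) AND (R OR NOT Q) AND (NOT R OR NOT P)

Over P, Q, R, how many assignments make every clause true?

1

There are 2^3 = 8 truth assignments over (P, Q, R).
Check each against the 5 clauses (columns in the order P, Q, R):
  F F F  ✗ fails (Q OR P)
  F F T  ✗ fails (Q OR P)
  F T F  ✗ fails (P OR R)
  F T T  ✓ satisfies all
  T F F  ✗ fails (NOT P OR Q)
  T F T  ✗ fails (NOT P OR Q)
  T T F  ✗ fails (R OR NOT Q)
  T T T  ✗ fails (NOT R OR NOT P)
1 of the 8 rows is a model.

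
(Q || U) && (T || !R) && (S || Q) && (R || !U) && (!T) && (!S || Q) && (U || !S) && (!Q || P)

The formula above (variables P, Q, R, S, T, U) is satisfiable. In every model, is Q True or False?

True

Suppose Q = false.
From the singleton clause (U), U = true.
From the singleton clause (S), S = true.
That conflicts with the unit clause (!S).
So every satisfying assignment has Q = True.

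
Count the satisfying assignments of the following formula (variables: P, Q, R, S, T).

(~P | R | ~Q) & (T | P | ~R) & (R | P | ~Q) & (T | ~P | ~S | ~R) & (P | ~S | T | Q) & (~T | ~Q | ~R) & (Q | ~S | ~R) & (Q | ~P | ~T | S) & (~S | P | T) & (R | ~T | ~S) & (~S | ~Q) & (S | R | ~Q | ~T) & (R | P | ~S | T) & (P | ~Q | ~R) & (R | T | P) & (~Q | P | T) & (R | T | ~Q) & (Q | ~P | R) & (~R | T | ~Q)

There are 2^5 = 32 truth assignments over (P, Q, R, S, T).
Split on S. With S = 1, the clauses containing S are satisfied and ~S drops from the rest; 0 of the 2^4 = 16 assignments to the other variables satisfy what remains.
With S = 0, by the same count on the reduced clause set, 3 assignments work.
(One model: P=F, Q=F, R=F, S=F, T=T.)
Total: 0 + 3 = 3.

3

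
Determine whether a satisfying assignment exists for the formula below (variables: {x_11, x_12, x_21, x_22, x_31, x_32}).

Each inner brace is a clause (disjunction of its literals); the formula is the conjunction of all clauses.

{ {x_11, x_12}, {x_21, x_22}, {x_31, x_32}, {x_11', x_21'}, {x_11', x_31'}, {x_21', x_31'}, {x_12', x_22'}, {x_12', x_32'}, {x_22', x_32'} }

Case x_11 = 1:
From the singleton clause (x_21'), x_21 = 0.
From the singleton clause (x_22), x_22 = 1.
From the singleton clause (x_31'), x_31 = 0.
From the singleton clause (x_32), x_32 = 1.
Now (x_32') is unsatisfied and unit — conflict.
Backtrack on x_11: now try x_11 = 0.
From the singleton clause (x_12), x_12 = 1.
From the singleton clause (x_22'), x_22 = 0.
From the singleton clause (x_21), x_21 = 1.
From the singleton clause (x_31'), x_31 = 0.
From the singleton clause (x_32), x_32 = 1.
Now (x_32') is unsatisfied and unit — conflict.
Either choice for x_11 ends in contradiction.
No assignment satisfies every clause.

Unsatisfiable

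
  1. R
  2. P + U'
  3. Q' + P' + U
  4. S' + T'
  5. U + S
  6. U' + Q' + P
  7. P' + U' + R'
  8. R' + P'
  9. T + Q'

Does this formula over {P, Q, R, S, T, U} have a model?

Yes, satisfiable

Unit clause (R) forces R = 1.
Unit clause (P') forces P = 0.
Unit clause (U') forces U = 0.
Unit clause (S) forces S = 1.
Unit clause (T') forces T = 0.
Unit clause (Q') forces Q = 0.
This assignment satisfies each clause.
A satisfying assignment: P=0,  Q=0,  R=1,  S=1,  T=0,  U=0.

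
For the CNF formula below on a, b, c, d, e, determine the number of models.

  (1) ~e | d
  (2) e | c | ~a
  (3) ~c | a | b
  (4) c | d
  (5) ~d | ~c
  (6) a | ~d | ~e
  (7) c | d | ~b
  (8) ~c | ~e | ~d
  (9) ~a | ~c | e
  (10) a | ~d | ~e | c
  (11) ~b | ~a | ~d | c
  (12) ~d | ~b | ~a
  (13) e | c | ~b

3

There are 2^5 = 32 truth assignments over (a, b, c, d, e).
Split on c. With c = 1, the clauses containing c are satisfied and ~c drops from the rest; 1 of the 2^4 = 16 assignments to the other variables satisfy what remains.
With c = 0, by the same count on the reduced clause set, 2 assignments work.
(One model: a=F, b=F, c=F, d=T, e=F.)
Total: 1 + 2 = 3.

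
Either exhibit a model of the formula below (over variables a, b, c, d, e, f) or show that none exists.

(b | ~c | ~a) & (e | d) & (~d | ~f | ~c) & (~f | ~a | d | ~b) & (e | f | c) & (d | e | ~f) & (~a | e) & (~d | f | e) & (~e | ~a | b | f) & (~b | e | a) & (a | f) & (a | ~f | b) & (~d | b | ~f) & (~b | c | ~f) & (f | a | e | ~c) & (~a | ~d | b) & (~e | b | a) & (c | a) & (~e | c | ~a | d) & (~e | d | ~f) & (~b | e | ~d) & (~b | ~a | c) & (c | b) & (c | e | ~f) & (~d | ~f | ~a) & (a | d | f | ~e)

a=1,  b=1,  c=1,  d=0,  e=1,  f=0

Case e = 1:
Case a = 1:
Case b = 1:
From the singleton clause (c), c = 1.
Case d = 0:
From the singleton clause (~f), f = 0.
This assignment satisfies each clause.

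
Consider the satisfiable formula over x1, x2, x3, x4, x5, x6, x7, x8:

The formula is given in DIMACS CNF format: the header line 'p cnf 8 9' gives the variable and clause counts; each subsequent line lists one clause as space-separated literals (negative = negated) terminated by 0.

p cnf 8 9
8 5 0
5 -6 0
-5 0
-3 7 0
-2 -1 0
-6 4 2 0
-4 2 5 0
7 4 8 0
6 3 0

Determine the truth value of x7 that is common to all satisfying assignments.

True

Suppose x7 = False.
Unit clause (¬x5) forces x5 = False.
Unit clause (x8) forces x8 = True.
Unit clause (¬x6) forces x6 = False.
Unit clause (¬x3) forces x3 = False.
But (x3) is also a unit clause — contradiction.
So every satisfying assignment has x7 = True.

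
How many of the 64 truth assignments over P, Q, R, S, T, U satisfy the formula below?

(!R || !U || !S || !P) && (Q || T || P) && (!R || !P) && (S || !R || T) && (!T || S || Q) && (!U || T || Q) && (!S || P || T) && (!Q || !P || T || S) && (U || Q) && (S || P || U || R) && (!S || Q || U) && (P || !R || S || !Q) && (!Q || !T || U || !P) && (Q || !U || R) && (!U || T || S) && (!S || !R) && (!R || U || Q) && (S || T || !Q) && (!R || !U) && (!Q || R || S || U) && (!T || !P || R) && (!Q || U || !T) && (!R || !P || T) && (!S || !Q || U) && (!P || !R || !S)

3

There are 2^6 = 64 truth assignments over (P, Q, R, S, T, U).
Split on Q. With Q = true, the clauses containing Q are satisfied and !Q drops from the rest; 3 of the 2^5 = 32 assignments to the other variables satisfy what remains.
With Q = false, by the same count on the reduced clause set, 0 assignments work.
Total: 3 + 0 = 3.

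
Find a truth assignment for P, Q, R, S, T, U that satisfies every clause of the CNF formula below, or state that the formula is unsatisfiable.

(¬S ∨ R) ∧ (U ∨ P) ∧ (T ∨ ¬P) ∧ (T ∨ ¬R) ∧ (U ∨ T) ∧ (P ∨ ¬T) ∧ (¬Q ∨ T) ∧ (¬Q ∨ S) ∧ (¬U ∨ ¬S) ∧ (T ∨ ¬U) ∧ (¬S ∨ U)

P=True; Q=False; R=True; S=False; T=True; U=False

Try S = False.
The clause (¬Q) is unit, so Q = False.
Try U = False.
The clause (P) is unit, so P = True.
The clause (T) is unit, so T = True.
No clause remains; R is free.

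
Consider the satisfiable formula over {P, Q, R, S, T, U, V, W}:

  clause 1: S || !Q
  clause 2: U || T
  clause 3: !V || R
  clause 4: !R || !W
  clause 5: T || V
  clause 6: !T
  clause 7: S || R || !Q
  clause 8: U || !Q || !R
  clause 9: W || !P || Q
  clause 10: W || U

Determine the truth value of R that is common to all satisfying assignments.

True

Suppose R = false.
Unit clause (!V) forces V = false.
Unit clause (T) forces T = true.
That conflicts with the unit clause (!T).
So every satisfying assignment has R = True.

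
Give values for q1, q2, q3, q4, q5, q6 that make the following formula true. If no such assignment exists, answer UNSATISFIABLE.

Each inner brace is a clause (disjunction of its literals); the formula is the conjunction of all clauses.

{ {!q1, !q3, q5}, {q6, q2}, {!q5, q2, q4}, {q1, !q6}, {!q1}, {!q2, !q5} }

q1: false,  q2: true,  q3: false,  q4: true,  q5: false,  q6: false

The clause (!q1) is unit, so q1 = false.
The clause (!q6) is unit, so q6 = false.
The clause (q2) is unit, so q2 = true.
The clause (!q5) is unit, so q5 = false.
Every clause is now satisfied; q3, q4 are unconstrained.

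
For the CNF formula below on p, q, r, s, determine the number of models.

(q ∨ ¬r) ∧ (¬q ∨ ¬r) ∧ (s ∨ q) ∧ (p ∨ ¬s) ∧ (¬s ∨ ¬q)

3

There are 2^4 = 16 truth assignments over (p, q, r, s).
Check each against the 5 clauses (columns in the order p, q, r, s):
  F F F F  ✗ fails (s ∨ q)
  F F F T  ✗ fails (p ∨ ¬s)
  F F T F  ✗ fails (q ∨ ¬r)
  F F T T  ✗ fails (q ∨ ¬r)
  F T F F  ✓ satisfies all
  F T F T  ✗ fails (p ∨ ¬s)
  F T T F  ✗ fails (¬q ∨ ¬r)
  F T T T  ✗ fails (¬q ∨ ¬r)
  T F F F  ✗ fails (s ∨ q)
  T F F T  ✓ satisfies all
  T F T F  ✗ fails (q ∨ ¬r)
  T F T T  ✗ fails (q ∨ ¬r)
  T T F F  ✓ satisfies all
  T T F T  ✗ fails (¬s ∨ ¬q)
  T T T F  ✗ fails (¬q ∨ ¬r)
  T T T T  ✗ fails (¬q ∨ ¬r)
3 of the 16 rows are models.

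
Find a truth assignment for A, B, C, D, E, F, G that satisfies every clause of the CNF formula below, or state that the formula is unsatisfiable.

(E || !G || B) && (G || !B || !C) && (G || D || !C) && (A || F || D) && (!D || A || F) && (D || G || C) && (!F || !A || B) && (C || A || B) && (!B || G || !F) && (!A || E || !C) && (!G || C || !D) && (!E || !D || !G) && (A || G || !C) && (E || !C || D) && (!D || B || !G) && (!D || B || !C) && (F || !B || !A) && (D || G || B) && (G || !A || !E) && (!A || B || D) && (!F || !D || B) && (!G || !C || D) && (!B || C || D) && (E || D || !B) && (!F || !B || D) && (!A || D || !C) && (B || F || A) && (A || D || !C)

A=true; B=false; C=false; D=true; E=false; F=false; G=false

Try E = false.
Try G = false.
Try B = false.
From the singleton clause (D), D = true.
From the singleton clause (!C), C = false.
From the singleton clause (A), A = true.
From the singleton clause (!F), F = false.
This assignment satisfies each clause.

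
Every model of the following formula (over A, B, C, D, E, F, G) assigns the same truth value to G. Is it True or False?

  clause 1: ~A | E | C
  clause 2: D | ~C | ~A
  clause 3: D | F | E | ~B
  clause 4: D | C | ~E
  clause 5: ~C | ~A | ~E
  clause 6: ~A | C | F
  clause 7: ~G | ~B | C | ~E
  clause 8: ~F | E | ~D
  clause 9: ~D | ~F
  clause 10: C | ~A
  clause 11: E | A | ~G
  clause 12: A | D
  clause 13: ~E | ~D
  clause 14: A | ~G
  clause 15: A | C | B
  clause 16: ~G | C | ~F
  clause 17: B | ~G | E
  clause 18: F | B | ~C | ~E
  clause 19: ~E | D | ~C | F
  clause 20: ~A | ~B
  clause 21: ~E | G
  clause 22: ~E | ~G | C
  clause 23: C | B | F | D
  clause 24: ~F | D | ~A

Suppose G = 1.
Unit clause (A) forces A = 1.
Unit clause (C) forces C = 1.
Unit clause (D) forces D = 1.
Unit clause (~E) forces E = 0.
Unit clause (~F) forces F = 0.
Unit clause (B) forces B = 1.
But (~B) is also a unit clause — contradiction.
So every satisfying assignment has G = False.

False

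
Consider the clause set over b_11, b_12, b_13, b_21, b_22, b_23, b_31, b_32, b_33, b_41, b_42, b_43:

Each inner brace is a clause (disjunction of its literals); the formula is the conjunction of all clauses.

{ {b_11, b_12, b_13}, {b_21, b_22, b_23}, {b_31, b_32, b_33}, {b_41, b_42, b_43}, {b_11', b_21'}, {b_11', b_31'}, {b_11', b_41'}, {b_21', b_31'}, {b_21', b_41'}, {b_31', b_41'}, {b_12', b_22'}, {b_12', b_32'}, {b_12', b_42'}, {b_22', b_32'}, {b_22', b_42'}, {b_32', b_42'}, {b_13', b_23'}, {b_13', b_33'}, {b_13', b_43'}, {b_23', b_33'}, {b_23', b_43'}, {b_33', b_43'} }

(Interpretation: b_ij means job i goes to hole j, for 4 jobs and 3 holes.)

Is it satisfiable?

Suppose b_11 = 0.
Suppose b_12 = 1.
The clause (b_22') is unit, so b_22 = 0.
The clause (b_32') is unit, so b_32 = 0.
The clause (b_42') is unit, so b_42 = 0.
Suppose b_21 = 1.
The clause (b_31') is unit, so b_31 = 0.
The clause (b_33) is unit, so b_33 = 1.
The clause (b_41') is unit, so b_41 = 0.
The clause (b_43) is unit, so b_43 = 1.
That conflicts with the unit clause (b_43').
Backtrack on b_21: now try b_21 = 0.
The clause (b_23) is unit, so b_23 = 1.
The clause (b_13') is unit, so b_13 = 0.
The clause (b_33') is unit, so b_33 = 0.
The clause (b_31) is unit, so b_31 = 1.
The clause (b_41') is unit, so b_41 = 0.
The clause (b_43) is unit, so b_43 = 1.
That conflicts with the unit clause (b_43').
Both values of b_21 lead to a conflict.
Backtrack on b_12: now try b_12 = 0.
The clause (b_13) is unit, so b_13 = 1.
The clause (b_23') is unit, so b_23 = 0.
The clause (b_33') is unit, so b_33 = 0.
The clause (b_43') is unit, so b_43 = 0.
Suppose b_21 = 1.
The clause (b_31') is unit, so b_31 = 0.
The clause (b_32) is unit, so b_32 = 1.
The clause (b_41') is unit, so b_41 = 0.
The clause (b_42) is unit, so b_42 = 1.
That conflicts with the unit clause (b_42').
Backtrack on b_21: now try b_21 = 0.
The clause (b_22) is unit, so b_22 = 1.
The clause (b_32') is unit, so b_32 = 0.
The clause (b_31) is unit, so b_31 = 1.
The clause (b_41') is unit, so b_41 = 0.
The clause (b_42) is unit, so b_42 = 1.
That conflicts with the unit clause (b_42').
Both values of b_21 lead to a conflict.
Both values of b_12 lead to a conflict.
Backtrack on b_11: now try b_11 = 1.
The clause (b_21') is unit, so b_21 = 0.
The clause (b_31') is unit, so b_31 = 0.
The clause (b_41') is unit, so b_41 = 0.
Suppose b_22 = 1.
The clause (b_12') is unit, so b_12 = 0.
The clause (b_32') is unit, so b_32 = 0.
The clause (b_33) is unit, so b_33 = 1.
The clause (b_42') is unit, so b_42 = 0.
The clause (b_43) is unit, so b_43 = 1.
That conflicts with the unit clause (b_43').
Backtrack on b_22: now try b_22 = 0.
The clause (b_23) is unit, so b_23 = 1.
The clause (b_13') is unit, so b_13 = 0.
The clause (b_33') is unit, so b_33 = 0.
The clause (b_32) is unit, so b_32 = 1.
The clause (b_12') is unit, so b_12 = 0.
The clause (b_42') is unit, so b_42 = 0.
The clause (b_43) is unit, so b_43 = 1.
That conflicts with the unit clause (b_43').
Both values of b_22 lead to a conflict.
Both values of b_11 lead to a conflict.
No assignment satisfies every clause.

No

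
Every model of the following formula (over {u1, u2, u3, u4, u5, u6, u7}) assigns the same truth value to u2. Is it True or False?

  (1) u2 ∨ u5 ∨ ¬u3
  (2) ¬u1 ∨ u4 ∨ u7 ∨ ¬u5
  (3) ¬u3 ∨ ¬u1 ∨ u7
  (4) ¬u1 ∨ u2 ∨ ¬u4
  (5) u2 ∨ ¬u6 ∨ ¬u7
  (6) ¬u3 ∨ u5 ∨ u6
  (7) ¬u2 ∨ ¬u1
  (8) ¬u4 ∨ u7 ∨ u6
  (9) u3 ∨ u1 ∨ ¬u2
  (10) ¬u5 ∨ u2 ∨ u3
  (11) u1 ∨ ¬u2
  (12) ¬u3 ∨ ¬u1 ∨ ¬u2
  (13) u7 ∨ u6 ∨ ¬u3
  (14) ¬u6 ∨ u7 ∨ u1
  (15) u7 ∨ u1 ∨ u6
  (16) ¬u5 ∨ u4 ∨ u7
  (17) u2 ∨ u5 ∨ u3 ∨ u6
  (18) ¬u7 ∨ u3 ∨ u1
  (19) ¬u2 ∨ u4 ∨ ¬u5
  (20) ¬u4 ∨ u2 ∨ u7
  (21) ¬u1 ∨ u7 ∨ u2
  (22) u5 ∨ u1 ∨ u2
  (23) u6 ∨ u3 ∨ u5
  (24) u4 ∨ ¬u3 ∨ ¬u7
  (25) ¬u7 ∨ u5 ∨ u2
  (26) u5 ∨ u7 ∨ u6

Suppose u2 = True.
(¬u1) alone gives u1 = False.
That conflicts with the unit clause (u1).
So every satisfying assignment has u2 = False.

False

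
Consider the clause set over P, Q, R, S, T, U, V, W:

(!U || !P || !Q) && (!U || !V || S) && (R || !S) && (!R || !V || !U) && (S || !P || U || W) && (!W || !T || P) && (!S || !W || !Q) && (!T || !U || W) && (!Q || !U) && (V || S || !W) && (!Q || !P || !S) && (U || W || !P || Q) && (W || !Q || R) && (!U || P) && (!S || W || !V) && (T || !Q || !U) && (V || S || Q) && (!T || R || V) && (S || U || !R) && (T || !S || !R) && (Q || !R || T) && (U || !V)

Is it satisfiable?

Satisfiable

Suppose R = true.
Suppose V = false.
Suppose Q = true.
The clause (!U) is unit, so U = false.
The clause (S) is unit, so S = true.
The clause (!W) is unit, so W = false.
The clause (!P) is unit, so P = false.
The clause (T) is unit, so T = true.
All clauses are satisfied.
A satisfying assignment: P ↦ false; Q ↦ true; R ↦ true; S ↦ true; T ↦ true; U ↦ false; V ↦ false; W ↦ false.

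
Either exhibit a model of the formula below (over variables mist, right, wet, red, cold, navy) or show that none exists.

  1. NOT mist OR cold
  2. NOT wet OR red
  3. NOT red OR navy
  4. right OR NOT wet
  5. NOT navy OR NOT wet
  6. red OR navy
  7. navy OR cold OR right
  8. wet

UNSATISFIABLE

Unit clause (wet) forces wet = true.
Unit clause (red) forces red = true.
Unit clause (navy) forces navy = true.
That conflicts with the unit clause (NOT navy).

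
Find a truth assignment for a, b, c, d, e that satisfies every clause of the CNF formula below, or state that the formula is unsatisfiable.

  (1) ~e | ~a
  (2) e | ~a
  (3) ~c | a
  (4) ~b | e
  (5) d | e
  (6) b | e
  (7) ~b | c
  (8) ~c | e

Case e = 1:
(~a) alone gives a = 0.
(~c) alone gives c = 0.
(~b) alone gives b = 0.
Every clause is now satisfied; d is unconstrained.

a=0; b=0; c=0; d=0; e=1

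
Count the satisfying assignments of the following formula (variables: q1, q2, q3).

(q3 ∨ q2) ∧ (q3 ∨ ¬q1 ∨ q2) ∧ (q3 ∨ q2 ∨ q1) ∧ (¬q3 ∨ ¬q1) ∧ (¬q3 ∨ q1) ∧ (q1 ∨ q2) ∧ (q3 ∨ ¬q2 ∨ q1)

1

There are 2^3 = 8 truth assignments over (q1, q2, q3).
Check each against the 7 clauses (columns in the order q1, q2, q3):
  F F F  ✗ fails (q3 ∨ q2)
  F F T  ✗ fails (¬q3 ∨ q1)
  F T F  ✗ fails (q3 ∨ ¬q2 ∨ q1)
  F T T  ✗ fails (¬q3 ∨ q1)
  T F F  ✗ fails (q3 ∨ q2)
  T F T  ✗ fails (¬q3 ∨ ¬q1)
  T T F  ✓ satisfies all
  T T T  ✗ fails (¬q3 ∨ ¬q1)
1 of the 8 rows is a model.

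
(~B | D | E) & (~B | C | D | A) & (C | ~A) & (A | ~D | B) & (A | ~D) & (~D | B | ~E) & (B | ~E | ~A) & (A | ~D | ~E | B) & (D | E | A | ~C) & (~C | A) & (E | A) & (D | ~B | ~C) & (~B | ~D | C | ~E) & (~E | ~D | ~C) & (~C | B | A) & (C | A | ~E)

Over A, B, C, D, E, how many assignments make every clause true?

There are 2^5 = 32 truth assignments over (A, B, C, D, E).
Split on A. With A = 1, the clauses containing A are satisfied and ~A drops from the rest; 3 of the 2^4 = 16 assignments to the other variables satisfy what remains.
With A = 0, by the same count on the reduced clause set, 0 assignments work.
(One model: A=T, B=F, C=T, D=F, E=F.)
Total: 3 + 0 = 3.

3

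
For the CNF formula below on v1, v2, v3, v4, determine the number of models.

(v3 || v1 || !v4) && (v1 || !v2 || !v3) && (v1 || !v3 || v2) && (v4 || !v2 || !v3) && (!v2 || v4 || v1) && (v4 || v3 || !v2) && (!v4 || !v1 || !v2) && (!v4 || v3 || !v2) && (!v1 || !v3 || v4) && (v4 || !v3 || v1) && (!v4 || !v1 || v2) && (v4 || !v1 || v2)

There are 2^4 = 16 truth assignments over (v1, v2, v3, v4).
Split on v3. With v3 = true, the clauses containing v3 are satisfied and !v3 drops from the rest; 0 of the 2^3 = 8 assignments to the other variables satisfy what remains.
With v3 = false, by the same count on the reduced clause set, 1 assignment works.
(One model: v1=F, v2=F, v3=F, v4=F.)
Total: 0 + 1 = 1.

1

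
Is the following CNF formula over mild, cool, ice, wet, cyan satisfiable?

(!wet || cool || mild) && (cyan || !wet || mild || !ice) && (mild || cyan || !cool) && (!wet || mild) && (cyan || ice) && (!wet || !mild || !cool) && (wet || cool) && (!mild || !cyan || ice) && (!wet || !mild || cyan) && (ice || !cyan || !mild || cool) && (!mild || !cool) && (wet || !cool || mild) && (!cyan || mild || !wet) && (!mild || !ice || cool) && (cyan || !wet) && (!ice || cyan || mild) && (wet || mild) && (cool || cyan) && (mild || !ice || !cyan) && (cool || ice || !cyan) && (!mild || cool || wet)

Case wet = false:
From the singleton clause (cool), cool = true.
From the singleton clause (!mild), mild = false.
Now (mild) is unsatisfied and unit — conflict.
Backtrack on wet: now try wet = true.
From the singleton clause (mild), mild = true.
From the singleton clause (!cool), cool = false.
From the singleton clause (cyan), cyan = true.
From the singleton clause (ice), ice = true.
Now (!ice) is unsatisfied and unit — conflict.
Both values of wet lead to a conflict.
No assignment satisfies every clause.

No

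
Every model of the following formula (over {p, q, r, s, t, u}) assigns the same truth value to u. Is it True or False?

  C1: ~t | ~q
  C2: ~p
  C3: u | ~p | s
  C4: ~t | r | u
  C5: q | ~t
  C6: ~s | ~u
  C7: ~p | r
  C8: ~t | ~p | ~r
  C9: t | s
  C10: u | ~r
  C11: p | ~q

Suppose u = 1.
Unit clause (~p) forces p = 0.
Unit clause (~s) forces s = 0.
Unit clause (t) forces t = 1.
Unit clause (~q) forces q = 0.
That conflicts with the unit clause (q).
So every satisfying assignment has u = False.

False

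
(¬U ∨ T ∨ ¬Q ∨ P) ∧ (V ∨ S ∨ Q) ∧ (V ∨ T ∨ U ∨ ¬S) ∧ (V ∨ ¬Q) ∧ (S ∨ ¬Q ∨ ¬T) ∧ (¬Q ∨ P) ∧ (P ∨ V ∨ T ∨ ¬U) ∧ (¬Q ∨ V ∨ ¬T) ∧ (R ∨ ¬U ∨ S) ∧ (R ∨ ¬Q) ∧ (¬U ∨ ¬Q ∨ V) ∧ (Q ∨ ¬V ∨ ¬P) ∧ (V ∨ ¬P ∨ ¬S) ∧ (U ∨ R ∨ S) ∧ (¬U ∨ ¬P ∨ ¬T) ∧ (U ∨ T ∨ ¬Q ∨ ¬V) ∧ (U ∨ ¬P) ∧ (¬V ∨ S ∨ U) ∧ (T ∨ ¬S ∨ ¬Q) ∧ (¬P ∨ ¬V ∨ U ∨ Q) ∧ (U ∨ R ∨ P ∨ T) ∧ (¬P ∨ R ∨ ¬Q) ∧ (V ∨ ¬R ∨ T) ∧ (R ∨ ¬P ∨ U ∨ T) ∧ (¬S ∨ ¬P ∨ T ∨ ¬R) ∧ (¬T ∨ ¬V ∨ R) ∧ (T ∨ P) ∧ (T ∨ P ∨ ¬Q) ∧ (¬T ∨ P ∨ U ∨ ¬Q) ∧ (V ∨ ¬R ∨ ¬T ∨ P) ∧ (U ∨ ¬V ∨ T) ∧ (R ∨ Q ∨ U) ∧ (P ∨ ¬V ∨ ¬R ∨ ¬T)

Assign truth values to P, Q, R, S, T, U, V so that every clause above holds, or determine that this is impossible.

Try V = True.
Try Q = True.
From the singleton clause (P), P = True.
From the singleton clause (R), R = True.
From the singleton clause (U), U = True.
From the singleton clause (¬T), T = False.
From the singleton clause (¬S), S = False.
All clauses are satisfied.

P=True, Q=True, R=True, S=False, T=False, U=True, V=True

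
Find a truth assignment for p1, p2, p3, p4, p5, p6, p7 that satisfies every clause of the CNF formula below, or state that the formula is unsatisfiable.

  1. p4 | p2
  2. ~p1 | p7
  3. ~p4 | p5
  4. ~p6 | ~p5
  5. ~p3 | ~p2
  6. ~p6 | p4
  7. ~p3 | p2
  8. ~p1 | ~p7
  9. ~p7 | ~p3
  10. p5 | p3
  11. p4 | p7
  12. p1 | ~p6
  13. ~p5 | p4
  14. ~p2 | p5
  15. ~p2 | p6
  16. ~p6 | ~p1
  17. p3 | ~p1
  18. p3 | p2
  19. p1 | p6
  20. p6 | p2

Suppose p4 = 1.
(p5) alone gives p5 = 1.
(~p6) alone gives p6 = 0.
(~p2) alone gives p2 = 0.
But (p2) is also a unit clause — contradiction.
So p4 must be the other value — set p4 = 0.
(p2) alone gives p2 = 1.
(~p3) alone gives p3 = 0.
(~p6) alone gives p6 = 0.
But (p6) is also a unit clause — contradiction.
Neither p4 = 1 nor p4 = 0 works.

UNSATISFIABLE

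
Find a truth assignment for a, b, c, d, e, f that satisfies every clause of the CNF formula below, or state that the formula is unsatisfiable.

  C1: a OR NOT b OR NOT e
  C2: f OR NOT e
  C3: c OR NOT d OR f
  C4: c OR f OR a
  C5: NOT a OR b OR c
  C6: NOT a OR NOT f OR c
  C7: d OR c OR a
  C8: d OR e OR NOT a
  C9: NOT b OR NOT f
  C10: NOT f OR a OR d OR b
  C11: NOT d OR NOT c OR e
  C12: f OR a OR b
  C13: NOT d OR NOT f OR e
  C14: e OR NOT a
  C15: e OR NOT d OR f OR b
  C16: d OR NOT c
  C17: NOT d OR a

Branch on f: set f = true.
Unit clause (NOT b) forces b = false.
Branch on a: set a = true.
Unit clause (c) forces c = true.
Unit clause (e) forces e = true.
Unit clause (d) forces d = true.
Every clause now holds.

a: true; b: false; c: true; d: true; e: true; f: true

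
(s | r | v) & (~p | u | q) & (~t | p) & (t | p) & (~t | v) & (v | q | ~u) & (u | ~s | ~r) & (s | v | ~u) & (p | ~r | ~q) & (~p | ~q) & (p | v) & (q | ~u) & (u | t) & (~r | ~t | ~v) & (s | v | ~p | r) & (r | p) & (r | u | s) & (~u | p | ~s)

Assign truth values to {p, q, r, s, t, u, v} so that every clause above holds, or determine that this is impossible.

Suppose t = 0.
Unit clause (p) forces p = 1.
Unit clause (~q) forces q = 0.
Unit clause (u) forces u = 1.
But (~u) is also a unit clause — contradiction.
Backtrack on t: now try t = 1.
Unit clause (p) forces p = 1.
Unit clause (v) forces v = 1.
Unit clause (~q) forces q = 0.
Unit clause (u) forces u = 1.
But (~u) is also a unit clause — contradiction.
Both values of t lead to a conflict.

UNSATISFIABLE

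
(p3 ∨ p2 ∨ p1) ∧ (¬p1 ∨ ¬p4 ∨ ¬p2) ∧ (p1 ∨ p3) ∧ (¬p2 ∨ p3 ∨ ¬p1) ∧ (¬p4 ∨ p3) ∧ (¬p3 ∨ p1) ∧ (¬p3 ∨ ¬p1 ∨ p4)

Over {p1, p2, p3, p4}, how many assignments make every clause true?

There are 2^4 = 16 truth assignments over (p1, p2, p3, p4).
Split on p1. With p1 = True, the clauses containing p1 are satisfied and ¬p1 drops from the rest; 2 of the 2^3 = 8 assignments to the other variables satisfy what remains.
With p1 = False, by the same count on the reduced clause set, 0 assignments work.
(One model: p1=T, p2=F, p3=F, p4=F.)
Total: 2 + 0 = 2.

2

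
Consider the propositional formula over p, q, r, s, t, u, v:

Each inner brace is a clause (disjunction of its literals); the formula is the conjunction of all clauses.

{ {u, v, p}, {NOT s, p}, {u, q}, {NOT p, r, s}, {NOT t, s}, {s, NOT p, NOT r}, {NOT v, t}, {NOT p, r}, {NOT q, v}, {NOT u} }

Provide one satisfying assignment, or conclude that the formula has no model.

From the singleton clause (NOT u), u = false.
From the singleton clause (q), q = true.
From the singleton clause (v), v = true.
From the singleton clause (t), t = true.
From the singleton clause (s), s = true.
From the singleton clause (p), p = true.
From the singleton clause (r), r = true.
All clauses are satisfied.

p: true,  q: true,  r: true,  s: true,  t: true,  u: false,  v: true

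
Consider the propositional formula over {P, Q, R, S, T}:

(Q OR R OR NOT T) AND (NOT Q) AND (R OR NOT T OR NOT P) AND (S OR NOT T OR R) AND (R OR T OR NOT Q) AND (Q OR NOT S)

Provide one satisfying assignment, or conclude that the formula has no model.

P=false; Q=false; R=true; S=false; T=false

From the singleton clause (NOT Q), Q = false.
From the singleton clause (NOT S), S = false.
Branch on R: set R = true.
All clauses hold; P, T can take either value.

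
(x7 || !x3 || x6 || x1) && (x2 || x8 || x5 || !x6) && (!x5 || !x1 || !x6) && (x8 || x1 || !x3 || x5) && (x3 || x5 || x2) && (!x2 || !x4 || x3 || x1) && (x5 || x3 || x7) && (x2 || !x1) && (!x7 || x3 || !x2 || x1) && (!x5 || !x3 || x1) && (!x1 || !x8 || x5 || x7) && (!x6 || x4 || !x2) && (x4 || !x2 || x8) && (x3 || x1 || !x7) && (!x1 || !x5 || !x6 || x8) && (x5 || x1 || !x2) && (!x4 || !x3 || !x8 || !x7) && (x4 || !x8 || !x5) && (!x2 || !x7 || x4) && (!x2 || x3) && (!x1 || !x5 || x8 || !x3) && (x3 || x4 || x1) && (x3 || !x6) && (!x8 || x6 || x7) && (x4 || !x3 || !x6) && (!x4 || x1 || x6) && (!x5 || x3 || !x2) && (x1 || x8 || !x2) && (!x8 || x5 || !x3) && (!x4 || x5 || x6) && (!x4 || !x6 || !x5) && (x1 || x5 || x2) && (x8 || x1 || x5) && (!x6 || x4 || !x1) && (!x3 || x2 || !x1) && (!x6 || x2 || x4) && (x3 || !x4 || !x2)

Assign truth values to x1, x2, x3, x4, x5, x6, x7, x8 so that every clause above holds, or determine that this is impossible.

Try x2 = true.
Unit clause (x3) forces x3 = true.
Try x5 = false.
Unit clause (x1) forces x1 = true.
Unit clause (!x8) forces x8 = false.
Unit clause (x4) forces x4 = true.
Unit clause (x6) forces x6 = true.
All clauses hold; x7 can take either value.

x1=true; x2=true; x3=true; x4=true; x5=false; x6=true; x7=true; x8=false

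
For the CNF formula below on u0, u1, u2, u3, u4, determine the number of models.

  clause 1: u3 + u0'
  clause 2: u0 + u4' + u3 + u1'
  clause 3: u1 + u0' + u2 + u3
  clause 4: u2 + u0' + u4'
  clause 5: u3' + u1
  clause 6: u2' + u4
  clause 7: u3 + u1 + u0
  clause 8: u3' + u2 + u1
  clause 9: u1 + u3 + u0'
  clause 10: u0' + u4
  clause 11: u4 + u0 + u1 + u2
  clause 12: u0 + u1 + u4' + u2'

There are 2^5 = 32 truth assignments over (u0, u1, u2, u3, u4).
Split on u3. With u3 = 1, the clauses containing u3 are satisfied and u3' drops from the rest; 4 of the 2^4 = 16 assignments to the other variables satisfy what remains.
With u3 = 0, by the same count on the reduced clause set, 1 assignment works.
(One model: u0=F, u1=T, u2=F, u3=F, u4=F.)
Total: 4 + 1 = 5.

5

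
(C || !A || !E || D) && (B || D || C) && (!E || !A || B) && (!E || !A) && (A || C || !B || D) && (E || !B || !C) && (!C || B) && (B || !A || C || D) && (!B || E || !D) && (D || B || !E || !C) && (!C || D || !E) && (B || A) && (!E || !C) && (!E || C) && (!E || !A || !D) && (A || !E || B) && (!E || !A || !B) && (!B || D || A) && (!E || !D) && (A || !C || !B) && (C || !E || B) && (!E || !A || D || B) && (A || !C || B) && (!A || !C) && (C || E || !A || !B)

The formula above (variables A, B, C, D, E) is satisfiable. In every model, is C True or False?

False

Suppose C = true.
From the singleton clause (B), B = true.
From the singleton clause (E), E = true.
That conflicts with the unit clause (!E).
So every satisfying assignment has C = False.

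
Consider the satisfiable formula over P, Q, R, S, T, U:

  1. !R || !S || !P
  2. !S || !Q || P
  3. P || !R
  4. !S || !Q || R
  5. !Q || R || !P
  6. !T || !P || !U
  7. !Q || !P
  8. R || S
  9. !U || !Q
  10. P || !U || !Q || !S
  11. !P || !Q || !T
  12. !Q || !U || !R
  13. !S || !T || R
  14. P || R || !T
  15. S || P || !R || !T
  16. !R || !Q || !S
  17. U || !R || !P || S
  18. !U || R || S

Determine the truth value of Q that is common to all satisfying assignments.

Suppose Q = true.
Unit clause (!P) forces P = false.
Unit clause (!S) forces S = false.
Unit clause (!R) forces R = false.
That conflicts with the unit clause (R).
So every satisfying assignment has Q = False.

False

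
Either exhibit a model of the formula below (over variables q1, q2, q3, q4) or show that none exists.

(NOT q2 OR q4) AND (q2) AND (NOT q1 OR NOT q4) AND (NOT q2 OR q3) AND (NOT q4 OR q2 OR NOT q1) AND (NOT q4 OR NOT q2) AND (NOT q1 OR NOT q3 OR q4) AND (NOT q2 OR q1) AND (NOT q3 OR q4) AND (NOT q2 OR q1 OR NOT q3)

(q2) alone gives q2 = true.
(q4) alone gives q4 = true.
That conflicts with the unit clause (NOT q4).

UNSATISFIABLE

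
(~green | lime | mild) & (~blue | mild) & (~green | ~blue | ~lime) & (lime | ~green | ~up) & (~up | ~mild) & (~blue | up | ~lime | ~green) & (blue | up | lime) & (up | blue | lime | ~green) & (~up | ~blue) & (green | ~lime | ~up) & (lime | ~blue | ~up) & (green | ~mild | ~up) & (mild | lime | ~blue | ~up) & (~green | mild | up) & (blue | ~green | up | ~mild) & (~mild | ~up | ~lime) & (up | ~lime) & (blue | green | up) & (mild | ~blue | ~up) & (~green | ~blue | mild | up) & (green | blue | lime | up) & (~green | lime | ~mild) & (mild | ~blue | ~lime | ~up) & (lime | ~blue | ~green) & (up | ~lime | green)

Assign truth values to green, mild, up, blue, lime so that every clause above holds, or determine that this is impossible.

Branch on blue: set blue = 1.
From the singleton clause (mild), mild = 1.
From the singleton clause (~up), up = 0.
From the singleton clause (~lime), lime = 0.
From the singleton clause (~green), green = 0.
All clauses are satisfied.

green ↦ 0, mild ↦ 1, up ↦ 0, blue ↦ 1, lime ↦ 0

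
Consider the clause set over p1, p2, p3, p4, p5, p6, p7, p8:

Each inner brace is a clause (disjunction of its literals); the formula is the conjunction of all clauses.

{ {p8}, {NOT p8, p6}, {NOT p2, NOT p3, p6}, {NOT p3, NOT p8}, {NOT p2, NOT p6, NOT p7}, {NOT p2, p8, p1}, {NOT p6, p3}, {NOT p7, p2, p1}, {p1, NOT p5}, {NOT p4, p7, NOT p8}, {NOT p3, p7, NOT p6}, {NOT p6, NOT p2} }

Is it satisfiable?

The clause (p8) is unit, so p8 = true.
The clause (p6) is unit, so p6 = true.
The clause (NOT p3) is unit, so p3 = false.
But (p3) is also a unit clause — contradiction.
No assignment satisfies every clause.

No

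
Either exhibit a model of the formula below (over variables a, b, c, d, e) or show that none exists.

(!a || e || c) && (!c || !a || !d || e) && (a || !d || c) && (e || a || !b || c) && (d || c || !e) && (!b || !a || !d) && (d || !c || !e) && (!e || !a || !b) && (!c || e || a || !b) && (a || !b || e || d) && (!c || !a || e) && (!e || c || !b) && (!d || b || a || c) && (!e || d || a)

Branch on a: set a = false.
Branch on d: set d = true.
Unit clause (c) forces c = true.
Branch on e: set e = false.
Unit clause (!b) forces b = false.
This assignment satisfies each clause.

a: false,  b: false,  c: true,  d: true,  e: false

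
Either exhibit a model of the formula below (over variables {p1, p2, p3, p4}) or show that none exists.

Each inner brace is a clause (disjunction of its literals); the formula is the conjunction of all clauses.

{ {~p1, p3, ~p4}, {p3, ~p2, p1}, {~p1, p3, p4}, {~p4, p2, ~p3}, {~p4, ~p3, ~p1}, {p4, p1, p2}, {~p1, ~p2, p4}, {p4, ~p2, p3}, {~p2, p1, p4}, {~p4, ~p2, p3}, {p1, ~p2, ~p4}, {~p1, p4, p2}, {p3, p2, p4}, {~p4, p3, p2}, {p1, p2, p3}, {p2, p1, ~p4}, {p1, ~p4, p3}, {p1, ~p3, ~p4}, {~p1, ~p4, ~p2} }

UNSATISFIABLE

Branch on p1: set p1 = 0.
Branch on p3: set p3 = 1.
The clause (~p4) is unit, so p4 = 0.
The clause (p2) is unit, so p2 = 1.
That conflicts with the unit clause (~p2).
That branch fails; take p3 = 0 instead.
The clause (~p2) is unit, so p2 = 0.
That conflicts with the unit clause (p2).
Neither p3 = 1 nor p3 = 0 works.
That branch fails; take p1 = 1 instead.
Branch on p3: set p3 = 1.
The clause (~p4) is unit, so p4 = 0.
The clause (~p2) is unit, so p2 = 0.
That conflicts with the unit clause (p2).
That branch fails; take p3 = 0 instead.
The clause (~p4) is unit, so p4 = 0.
That conflicts with the unit clause (p4).
Neither p3 = 1 nor p3 = 0 works.
Neither p1 = 1 nor p1 = 0 works.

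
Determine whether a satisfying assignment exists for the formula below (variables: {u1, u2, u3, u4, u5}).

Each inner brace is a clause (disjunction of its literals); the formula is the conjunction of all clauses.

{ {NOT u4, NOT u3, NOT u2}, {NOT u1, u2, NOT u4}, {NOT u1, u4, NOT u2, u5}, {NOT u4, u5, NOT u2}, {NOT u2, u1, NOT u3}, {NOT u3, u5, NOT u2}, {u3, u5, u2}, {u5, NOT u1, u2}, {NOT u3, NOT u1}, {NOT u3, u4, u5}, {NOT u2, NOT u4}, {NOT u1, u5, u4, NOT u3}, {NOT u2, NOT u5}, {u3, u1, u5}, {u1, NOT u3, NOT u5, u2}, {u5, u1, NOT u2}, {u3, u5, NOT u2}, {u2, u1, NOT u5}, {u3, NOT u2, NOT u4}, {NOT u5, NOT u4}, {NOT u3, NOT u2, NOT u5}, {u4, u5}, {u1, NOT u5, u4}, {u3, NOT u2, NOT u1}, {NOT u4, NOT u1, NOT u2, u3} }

Try u3 = true.
Unit clause (NOT u1) forces u1 = false.
Unit clause (NOT u2) forces u2 = false.
Unit clause (NOT u5) forces u5 = false.
Unit clause (u4) forces u4 = true.
All clauses are satisfied.
A satisfying assignment: u1 ↦ false, u2 ↦ false, u3 ↦ true, u4 ↦ true, u5 ↦ false.

Satisfiable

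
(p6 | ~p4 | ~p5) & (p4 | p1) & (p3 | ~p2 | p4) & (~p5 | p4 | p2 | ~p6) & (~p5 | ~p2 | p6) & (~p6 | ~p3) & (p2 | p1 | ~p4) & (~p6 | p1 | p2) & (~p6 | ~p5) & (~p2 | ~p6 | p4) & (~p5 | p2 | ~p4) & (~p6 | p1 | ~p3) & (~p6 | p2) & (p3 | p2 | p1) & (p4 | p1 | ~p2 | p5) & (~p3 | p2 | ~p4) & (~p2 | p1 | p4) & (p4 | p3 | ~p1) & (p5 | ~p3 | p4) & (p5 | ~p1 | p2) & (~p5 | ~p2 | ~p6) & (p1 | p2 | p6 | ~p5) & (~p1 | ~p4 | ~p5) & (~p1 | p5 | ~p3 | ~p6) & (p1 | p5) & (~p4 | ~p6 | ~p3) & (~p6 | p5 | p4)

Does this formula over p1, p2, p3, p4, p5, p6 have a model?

Satisfiable

Suppose p4 = 1.
Suppose p6 = 0.
(~p5) alone gives p5 = 0.
(p1) alone gives p1 = 1.
(p2) alone gives p2 = 1.
All clauses hold; p3 can take either value.
A satisfying assignment: p1: 1, p2: 1, p3: 0, p4: 1, p5: 0, p6: 0.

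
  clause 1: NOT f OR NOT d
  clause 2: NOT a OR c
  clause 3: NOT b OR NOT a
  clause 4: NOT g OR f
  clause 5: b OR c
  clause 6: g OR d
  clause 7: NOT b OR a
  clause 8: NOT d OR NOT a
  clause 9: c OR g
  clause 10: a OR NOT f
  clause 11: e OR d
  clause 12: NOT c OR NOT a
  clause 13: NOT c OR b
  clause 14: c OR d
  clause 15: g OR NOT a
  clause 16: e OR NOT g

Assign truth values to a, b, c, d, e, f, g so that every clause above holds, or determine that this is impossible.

Branch on f: set f = false.
From the singleton clause (NOT g), g = false.
From the singleton clause (d), d = true.
From the singleton clause (NOT a), a = false.
From the singleton clause (NOT b), b = false.
From the singleton clause (c), c = true.
Now (NOT c) is unsatisfied and unit — conflict.
Undo f and try f = true.
From the singleton clause (NOT d), d = false.
From the singleton clause (g), g = true.
From the singleton clause (a), a = true.
From the singleton clause (c), c = true.
Now (NOT c) is unsatisfied and unit — conflict.
Either choice for f ends in contradiction.

UNSATISFIABLE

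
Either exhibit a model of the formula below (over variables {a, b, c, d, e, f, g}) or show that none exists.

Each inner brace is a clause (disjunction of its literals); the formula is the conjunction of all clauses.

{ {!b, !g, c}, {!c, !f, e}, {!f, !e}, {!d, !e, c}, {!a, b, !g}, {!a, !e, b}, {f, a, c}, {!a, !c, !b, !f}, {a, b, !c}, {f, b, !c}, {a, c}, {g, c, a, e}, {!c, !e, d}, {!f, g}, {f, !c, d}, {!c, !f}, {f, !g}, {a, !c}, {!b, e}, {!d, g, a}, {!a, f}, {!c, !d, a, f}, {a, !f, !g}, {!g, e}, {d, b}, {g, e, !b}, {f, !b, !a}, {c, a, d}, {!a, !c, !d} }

UNSATISFIABLE

Branch on f: set f = false.
Unit clause (!g) forces g = false.
Unit clause (!a) forces a = false.
Unit clause (c) forces c = true.
But (!c) is also a unit clause — contradiction.
Backtrack on f: now try f = true.
Unit clause (!e) forces e = false.
Unit clause (!c) forces c = false.
Unit clause (a) forces a = true.
Unit clause (g) forces g = true.
But (!g) is also a unit clause — contradiction.
Neither f = true nor f = false works.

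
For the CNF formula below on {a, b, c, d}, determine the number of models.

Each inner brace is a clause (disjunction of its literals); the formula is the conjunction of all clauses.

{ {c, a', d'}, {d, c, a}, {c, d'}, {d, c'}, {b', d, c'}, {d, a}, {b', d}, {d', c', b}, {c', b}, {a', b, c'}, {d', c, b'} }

3

There are 2^4 = 16 truth assignments over (a, b, c, d).
Check each against the 11 clauses (columns in the order a, b, c, d):
  F F F F  ✗ fails (d + c + a)
  F F F T  ✗ fails (c + d')
  F F T F  ✗ fails (d + c')
  F F T T  ✗ fails (d' + c' + b)
  F T F F  ✗ fails (d + c + a)
  F T F T  ✗ fails (c + d')
  F T T F  ✗ fails (d + c')
  F T T T  ✓ satisfies all
  T F F F  ✓ satisfies all
  T F F T  ✗ fails (c + a' + d')
  T F T F  ✗ fails (d + c')
  T F T T  ✗ fails (d' + c' + b)
  T T F F  ✗ fails (b' + d)
  T T F T  ✗ fails (c + a' + d')
  T T T F  ✗ fails (d + c')
  T T T T  ✓ satisfies all
3 of the 16 rows are models.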